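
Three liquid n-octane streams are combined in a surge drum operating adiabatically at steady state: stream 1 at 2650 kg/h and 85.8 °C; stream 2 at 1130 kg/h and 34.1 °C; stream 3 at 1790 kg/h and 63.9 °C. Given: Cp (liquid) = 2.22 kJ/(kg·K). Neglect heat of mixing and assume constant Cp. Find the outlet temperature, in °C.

T_out = 68.3 °C

No heat crosses the boundary, so H_out = H_in.
T_out = Σ ṁᵢCp,ᵢTᵢ / Σ ṁᵢCp,ᵢ
      = 844230 / 12365 = 68.274 °C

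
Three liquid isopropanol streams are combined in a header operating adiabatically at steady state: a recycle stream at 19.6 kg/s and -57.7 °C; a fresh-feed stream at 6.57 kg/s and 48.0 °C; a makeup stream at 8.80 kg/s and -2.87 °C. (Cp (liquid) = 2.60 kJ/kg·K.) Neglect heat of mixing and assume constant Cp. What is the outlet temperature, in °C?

T_out = -24.0 °C

Energy balance with Q = 0: Σ ṁᵢCp,ᵢ(T_out − Tᵢ) = 0
T_out = Σ ṁᵢCp,ᵢTᵢ / Σ ṁᵢCp,ᵢ
      = -2186.1 / 90.922 = -24.044 °C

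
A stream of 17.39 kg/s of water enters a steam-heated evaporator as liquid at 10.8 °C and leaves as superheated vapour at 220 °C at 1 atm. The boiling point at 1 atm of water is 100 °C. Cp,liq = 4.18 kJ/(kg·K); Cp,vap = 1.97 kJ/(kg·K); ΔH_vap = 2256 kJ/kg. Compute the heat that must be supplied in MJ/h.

liquid 10.8→100 °C: 372.86 kJ/kg
vaporisation at 100 °C: 2256 kJ/kg
vapour 100→220 °C: 236.4 kJ/kg
Δh = 372.86 + 2256 + 236.4 = 2865.3 kJ/kg
Q = ṁ·Δh = 17.39 kg/s × 2865.3 kJ/kg = 49827 kJ/s
|Q| = 49827 kW = 179380 MJ/h

Q = 179000 MJ/h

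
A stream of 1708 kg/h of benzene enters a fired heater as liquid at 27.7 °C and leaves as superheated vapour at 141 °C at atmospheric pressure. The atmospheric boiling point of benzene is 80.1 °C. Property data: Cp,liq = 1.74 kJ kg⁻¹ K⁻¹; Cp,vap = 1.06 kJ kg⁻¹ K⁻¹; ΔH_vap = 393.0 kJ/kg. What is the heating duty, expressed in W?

Q = 260000 W

liquid 27.7→80.1 °C: 91.176 kJ/kg
vaporisation at 80.1 °C: 393 kJ/kg
vapour 80.1→141 °C: 64.554 kJ/kg
Δh = 91.176 + 393 + 64.554 = 548.73 kJ/kg
Q = ṁ·Δh = 1708 kg/h × 548.73 kJ/kg = 937230 kJ/h
|Q| = 260.34 kW = 260340 W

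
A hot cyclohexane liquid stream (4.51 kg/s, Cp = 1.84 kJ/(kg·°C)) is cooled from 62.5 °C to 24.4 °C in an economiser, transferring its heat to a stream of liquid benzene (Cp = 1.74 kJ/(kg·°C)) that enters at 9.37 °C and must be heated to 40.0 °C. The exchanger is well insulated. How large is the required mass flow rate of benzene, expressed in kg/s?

ṁ_c = 5.93 kg/s

Heat released by hot stream: Q = 4.51 × 1.84 × (62.5 − 24.4) = 316.17 kJ/s
Energy balance on cold side (adiabatic exchanger): Q = ṁ_c·Cp_c·(T_c,out − T_c,in)
ṁ_c = 316.17 / [1.74 × (40.0 − 9.37)] = 5.9323 kg/s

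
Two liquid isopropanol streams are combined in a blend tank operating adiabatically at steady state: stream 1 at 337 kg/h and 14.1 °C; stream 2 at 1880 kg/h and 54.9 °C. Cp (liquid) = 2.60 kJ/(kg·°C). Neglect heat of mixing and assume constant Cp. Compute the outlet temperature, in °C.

Energy balance with Q = 0: Σ ṁᵢCp,ᵢ(T_out − Tᵢ) = 0
Σ ṁᵢCp,ᵢTᵢ = 337×2.60×14.1 + 1880×2.60×54.9 = 280710
Σ ṁᵢCp,ᵢ = 337×2.60 + 1880×2.60 = 5764.2
T_out = 280710 / 5764.2 = 48.698 °C

T_out = 48.7 °C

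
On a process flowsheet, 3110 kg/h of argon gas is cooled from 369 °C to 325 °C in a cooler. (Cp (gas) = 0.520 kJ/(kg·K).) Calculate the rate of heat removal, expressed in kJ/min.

Q_c = 1190 kJ/min

Q = ṁ·Cp·ΔT = 3110 × 0.520 × (325 − 369) = -71157 kJ/h
Converting: 71157 / 3600 s = 19.766 kW
Cooling duty = 1185.9 kJ/min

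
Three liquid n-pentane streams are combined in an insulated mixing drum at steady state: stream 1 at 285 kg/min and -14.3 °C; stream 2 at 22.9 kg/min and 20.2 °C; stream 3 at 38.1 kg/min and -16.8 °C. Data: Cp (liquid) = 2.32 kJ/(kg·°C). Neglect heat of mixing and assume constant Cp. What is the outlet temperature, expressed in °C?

T_out = -12.3 °C

Energy balance with Q = 0: Σ ṁᵢCp,ᵢ(T_out − Tᵢ) = 0
Σ ṁᵢCp,ᵢTᵢ = 285×2.32×-14.3 + 22.9×2.32×20.2 + 38.1×2.32×-16.8 = -9867
Σ ṁᵢCp,ᵢ = 285×2.32 + 22.9×2.32 + 38.1×2.32 = 802.72
T_out = -9867 / 802.72 = -12.292 °C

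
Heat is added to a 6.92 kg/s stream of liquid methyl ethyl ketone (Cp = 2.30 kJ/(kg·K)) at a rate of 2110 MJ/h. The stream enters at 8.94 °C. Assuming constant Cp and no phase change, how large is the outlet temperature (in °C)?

T_out = 45.8 °C

Q = 2110 MJ/h = 586.11 kJ/s
ΔT = Q/(ṁ·Cp) = 586.11/(6.92×2.30) = 36.825 K
T_out = 8.94 + 36.825 = 45.765 °C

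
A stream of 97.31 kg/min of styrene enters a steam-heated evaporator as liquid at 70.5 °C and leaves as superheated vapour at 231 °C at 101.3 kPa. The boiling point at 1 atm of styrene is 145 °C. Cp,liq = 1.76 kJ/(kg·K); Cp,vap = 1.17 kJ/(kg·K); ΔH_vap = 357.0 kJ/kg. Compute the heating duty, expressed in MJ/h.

liquid 70.5→145 °C: 131.12 kJ/kg
vaporisation at 145 °C: 357 kJ/kg
vapour 145→231 °C: 100.62 kJ/kg
Δh = 131.12 + 357 + 100.62 = 588.74 kJ/kg
Q = ṁ·Δh = 97.31 kg/min × 588.74 kJ/kg = 57290 kJ/min
|Q| = 954.84 kW = 3437.4 MJ/h

Q = 3440 MJ/h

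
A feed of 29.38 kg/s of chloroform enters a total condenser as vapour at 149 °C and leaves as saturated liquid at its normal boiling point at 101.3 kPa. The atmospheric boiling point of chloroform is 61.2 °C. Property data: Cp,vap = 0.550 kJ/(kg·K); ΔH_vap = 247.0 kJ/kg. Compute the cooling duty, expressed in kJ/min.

vapour 149→61.2 °C: -48.29 kJ/kg
condensation at 61.2 °C: -247 kJ/kg
Δh = -48.29 + -247 = -295.29 kJ/kg
Q = ṁ·Δh = 29.38 kg/s × -295.29 kJ/kg = -8675.6 kJ/s
|Q| = 8675.6 kW = 520540 kJ/min

Q_c = 521000 kJ/min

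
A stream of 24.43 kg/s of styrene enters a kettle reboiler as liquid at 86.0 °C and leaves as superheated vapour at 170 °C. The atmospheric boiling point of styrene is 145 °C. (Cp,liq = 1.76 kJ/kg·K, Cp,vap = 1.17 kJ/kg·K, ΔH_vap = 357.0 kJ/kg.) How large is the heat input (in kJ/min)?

liquid 86.0→145 °C: 103.84 kJ/kg
vaporisation at 145 °C: 357 kJ/kg
vapour 145→170 °C: 29.25 kJ/kg
Δh = 103.84 + 357 + 29.25 = 490.09 kJ/kg
Q = ṁ·Δh = 24.43 kg/s × 490.09 kJ/kg = 11973 kJ/s
|Q| = 11973 kW = 718370 kJ/min

Q = 718000 kJ/min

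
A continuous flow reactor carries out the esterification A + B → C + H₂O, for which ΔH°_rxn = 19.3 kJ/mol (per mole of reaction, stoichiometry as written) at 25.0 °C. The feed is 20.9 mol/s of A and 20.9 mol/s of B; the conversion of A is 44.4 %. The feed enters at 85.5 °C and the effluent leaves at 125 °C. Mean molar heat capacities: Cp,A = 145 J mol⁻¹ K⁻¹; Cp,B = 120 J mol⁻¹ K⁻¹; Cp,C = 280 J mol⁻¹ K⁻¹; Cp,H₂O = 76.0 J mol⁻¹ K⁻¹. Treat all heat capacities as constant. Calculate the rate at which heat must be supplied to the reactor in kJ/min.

Extent of reaction ξ = 0.444 × 20.9 = 9.2796 mol/s
Reaction term: ξ·ΔH°_rxn = 9.2796 × 19.3 = 179.1 kJ/s
Sensible, feed 85.5→25 °C: -335.08 kJ/s
Outlet flows (mol/s): A 11.62, B 11.62, C 9.2796, H₂O 9.2796
Sensible, products 25→125 °C: 638.29 kJ/s
Q = ΔH = 482.31 kJ/s = 482.31 kW
Heat supplied = 28939 kJ/min

Q_in = 28900 kJ/min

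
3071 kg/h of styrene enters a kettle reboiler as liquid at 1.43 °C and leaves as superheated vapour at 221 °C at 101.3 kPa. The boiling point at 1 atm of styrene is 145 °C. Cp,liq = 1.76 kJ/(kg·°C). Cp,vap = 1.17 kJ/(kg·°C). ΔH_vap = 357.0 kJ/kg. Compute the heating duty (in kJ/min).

Q = 35800 kJ/min

liquid 1.43→145 °C: 252.68 kJ/kg
vaporisation at 145 °C: 357 kJ/kg
vapour 145→221 °C: 88.92 kJ/kg
Δh = 252.68 + 357 + 88.92 = 698.6 kJ/kg
Q = ṁ·Δh = 3071 kg/h × 698.6 kJ/kg = 2.1454e+06 kJ/h
|Q| = 595.95 kW = 35757 kJ/min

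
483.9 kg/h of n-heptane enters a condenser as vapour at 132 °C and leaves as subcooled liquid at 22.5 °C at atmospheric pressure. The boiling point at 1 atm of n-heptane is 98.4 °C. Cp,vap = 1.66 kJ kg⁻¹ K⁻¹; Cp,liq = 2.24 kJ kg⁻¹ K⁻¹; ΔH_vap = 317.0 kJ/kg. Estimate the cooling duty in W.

Q_c = 73000 W

vapour 132→98.4 °C: -55.776 kJ/kg
condensation at 98.4 °C: -317 kJ/kg
liquid 98.4→22.5 °C: -170.02 kJ/kg
Δh = -55.776 + -317 + -170.02 = -542.79 kJ/kg
Q = ṁ·Δh = 483.9 kg/h × -542.79 kJ/kg = -262660 kJ/h
|Q| = 72.96 kW = 72960 W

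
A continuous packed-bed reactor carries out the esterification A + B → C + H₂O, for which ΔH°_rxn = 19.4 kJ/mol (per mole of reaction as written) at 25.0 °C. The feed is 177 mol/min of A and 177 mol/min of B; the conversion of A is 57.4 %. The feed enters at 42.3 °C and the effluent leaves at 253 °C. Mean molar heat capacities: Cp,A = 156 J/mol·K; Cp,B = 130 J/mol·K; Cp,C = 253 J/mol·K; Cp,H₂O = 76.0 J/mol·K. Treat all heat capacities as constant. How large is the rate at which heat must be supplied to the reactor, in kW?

Extent of reaction ξ = 0.574 × 177 = 101.6 mol/min
Reaction term: ξ·ΔH°_rxn = 101.6 × 19.4 = 1971 kJ/min
Sensible, feed 42.3→25 °C: -875.76 kJ/min
Outlet flows (mol/min): A 75.402, B 75.402, C 101.6, H₂O 101.6
Sensible, products 25→253 °C: 12538 kJ/min
Q = ΔH = 13633 kJ/min = 227.22 kW
Heat supplied = 227.22 kW

Q_in = 227 kW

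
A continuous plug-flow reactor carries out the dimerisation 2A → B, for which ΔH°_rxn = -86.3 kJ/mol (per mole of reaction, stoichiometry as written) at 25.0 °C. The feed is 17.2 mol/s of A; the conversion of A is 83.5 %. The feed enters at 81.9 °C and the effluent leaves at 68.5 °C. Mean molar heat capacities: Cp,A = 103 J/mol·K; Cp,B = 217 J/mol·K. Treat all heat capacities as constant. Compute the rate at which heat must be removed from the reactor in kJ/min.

Q_out = 38400 kJ/min

Extent of reaction ξ = 0.835 × 17.2 / 2 = 7.181 mol/s
Reaction term: ξ·ΔH°_rxn = 7.181 × -86.3 = -619.72 kJ/s
Sensible, feed 81.9→25 °C: -100.8 kJ/s
Outlet flows (mol/s): A 2.838, B 7.181
Sensible, products 25→68.5 °C: 80.501 kJ/s
Q = ΔH = -640.02 kJ/s = -640.02 kW
Heat removed = 38401 kJ/min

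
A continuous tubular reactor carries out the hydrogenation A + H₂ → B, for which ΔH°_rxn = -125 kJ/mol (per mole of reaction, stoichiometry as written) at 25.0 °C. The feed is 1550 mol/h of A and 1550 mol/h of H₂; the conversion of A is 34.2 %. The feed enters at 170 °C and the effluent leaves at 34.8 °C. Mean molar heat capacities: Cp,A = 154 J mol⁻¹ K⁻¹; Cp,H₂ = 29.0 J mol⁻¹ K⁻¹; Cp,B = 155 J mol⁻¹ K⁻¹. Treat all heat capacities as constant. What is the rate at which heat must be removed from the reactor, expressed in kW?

Extent of reaction ξ = 0.342 × 1550 = 530.1 mol/h
Reaction term: ξ·ΔH°_rxn = 530.1 × -125 = -66262 kJ/h
Sensible, feed 170→25 °C: -41129 kJ/h
Outlet flows (mol/h): A 1019.9, H₂ 1019.9, B 530.1
Sensible, products 25→34.8 °C: 2634.3 kJ/h
Q = ΔH = -104760 kJ/h = -29.099 kW
Heat removed = 29.099 kW

Q_out = 29.1 kW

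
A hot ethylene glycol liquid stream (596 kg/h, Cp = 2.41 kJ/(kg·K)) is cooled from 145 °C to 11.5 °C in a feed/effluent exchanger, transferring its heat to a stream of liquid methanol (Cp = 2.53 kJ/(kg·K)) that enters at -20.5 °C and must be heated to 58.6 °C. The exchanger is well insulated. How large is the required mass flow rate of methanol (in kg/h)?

Heat released by hot stream: Q = 596 × 2.41 × (145 − 11.5) = 191750 kJ/h
Energy balance on cold side (adiabatic exchanger): Q = ṁ_c·Cp_c·(T_c,out − T_c,in)
ṁ_c = 191750 / [2.53 × (58.6 − -20.5)] = 958.18 kg/h

ṁ_c = 958 kg/h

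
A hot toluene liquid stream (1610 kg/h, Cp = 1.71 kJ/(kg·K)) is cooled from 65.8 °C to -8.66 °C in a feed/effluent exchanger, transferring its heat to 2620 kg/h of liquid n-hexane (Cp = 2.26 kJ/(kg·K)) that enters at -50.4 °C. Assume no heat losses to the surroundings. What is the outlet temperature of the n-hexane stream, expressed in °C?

Heat released by hot stream: Q = 1610 × 1.71 × (65.8 − -8.66) = 205000 kJ/h
Energy balance on cold side (adiabatic exchanger): Q = ṁ_c·Cp_c·(T_c,out − T_c,in)
T_c,out = -50.4 + 205000/(2620 × 2.26) = -15.779 °C

T_c,out = -15.8 °C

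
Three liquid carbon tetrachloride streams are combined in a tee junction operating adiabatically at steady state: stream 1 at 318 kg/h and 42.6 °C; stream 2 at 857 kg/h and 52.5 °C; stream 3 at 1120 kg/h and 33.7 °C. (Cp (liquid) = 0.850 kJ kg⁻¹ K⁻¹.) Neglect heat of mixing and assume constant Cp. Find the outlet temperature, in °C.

No heat crosses the boundary, so H_out = H_in.
T_out = Σ ṁᵢCp,ᵢTᵢ / Σ ṁᵢCp,ᵢ
      = 81841 / 1950.8 = 41.954 °C

T_out = 42.0 °C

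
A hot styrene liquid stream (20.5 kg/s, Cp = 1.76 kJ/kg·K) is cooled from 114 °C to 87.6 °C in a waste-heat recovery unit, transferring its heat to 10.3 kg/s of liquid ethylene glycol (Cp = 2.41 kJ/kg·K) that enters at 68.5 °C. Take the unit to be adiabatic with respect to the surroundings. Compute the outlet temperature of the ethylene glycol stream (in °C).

Heat released by hot stream: Q = 20.5 × 1.76 × (114 − 87.6) = 952.51 kJ/s
Energy balance on cold side (adiabatic exchanger): Q = ṁ_c·Cp_c·(T_c,out − T_c,in)
T_c,out = 68.5 + 952.51/(10.3 × 2.41) = 106.87 °C

T_c,out = 107 °C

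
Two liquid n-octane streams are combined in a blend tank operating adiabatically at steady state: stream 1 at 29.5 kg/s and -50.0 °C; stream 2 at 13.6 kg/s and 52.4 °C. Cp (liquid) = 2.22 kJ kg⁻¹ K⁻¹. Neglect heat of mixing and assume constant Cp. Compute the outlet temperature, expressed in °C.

T_out = -17.7 °C

Energy balance with Q = 0: Σ ṁᵢCp,ᵢ(T_out − Tᵢ) = 0
T_out = Σ ṁᵢCp,ᵢTᵢ / Σ ṁᵢCp,ᵢ
      = -1692.4 / 95.682 = -17.688 °C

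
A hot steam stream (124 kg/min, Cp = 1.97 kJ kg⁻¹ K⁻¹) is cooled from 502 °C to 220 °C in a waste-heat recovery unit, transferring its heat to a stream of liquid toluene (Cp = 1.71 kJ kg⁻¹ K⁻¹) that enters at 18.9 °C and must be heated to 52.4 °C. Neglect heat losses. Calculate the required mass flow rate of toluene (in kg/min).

ṁ_c = 1200 kg/min

Heat released by hot stream: Q = 124 × 1.97 × (502 − 220) = 68887 kJ/min
Energy balance on cold side (adiabatic exchanger): Q = ṁ_c·Cp_c·(T_c,out − T_c,in)
ṁ_c = 68887 / [1.71 × (52.4 − 18.9)] = 1202.5 kg/min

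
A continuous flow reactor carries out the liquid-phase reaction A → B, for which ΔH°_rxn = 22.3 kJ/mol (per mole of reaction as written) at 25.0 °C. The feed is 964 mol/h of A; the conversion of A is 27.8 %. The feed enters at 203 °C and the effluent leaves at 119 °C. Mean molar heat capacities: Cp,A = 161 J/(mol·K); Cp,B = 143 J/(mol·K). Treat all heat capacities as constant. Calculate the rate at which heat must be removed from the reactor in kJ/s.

Extent of reaction ξ = 0.278 × 964 = 267.99 mol/h
Reaction term: ξ·ΔH°_rxn = 267.99 × 22.3 = 5976.2 kJ/h
Sensible, feed 203→25 °C: -27626 kJ/h
Outlet flows (mol/h): A 696.01, B 267.99
Sensible, products 25→119 °C: 14136 kJ/h
Q = ΔH = -7514.4 kJ/h = -2.0873 kW
Heat removed = 2.0873 kJ/s

Q_out = 2.09 kJ/s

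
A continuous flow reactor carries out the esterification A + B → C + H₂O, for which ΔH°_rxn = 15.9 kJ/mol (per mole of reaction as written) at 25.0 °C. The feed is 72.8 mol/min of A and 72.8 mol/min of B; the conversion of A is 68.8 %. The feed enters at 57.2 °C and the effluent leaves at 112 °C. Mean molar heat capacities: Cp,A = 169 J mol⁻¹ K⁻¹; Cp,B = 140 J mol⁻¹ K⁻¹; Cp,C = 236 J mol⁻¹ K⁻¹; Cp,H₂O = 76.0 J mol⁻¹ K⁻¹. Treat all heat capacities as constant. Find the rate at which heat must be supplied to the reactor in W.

Extent of reaction ξ = 0.688 × 72.8 = 50.086 mol/min
Reaction term: ξ·ΔH°_rxn = 50.086 × 15.9 = 796.37 kJ/min
Sensible, feed 57.2→25 °C: -724.35 kJ/min
Outlet flows (mol/min): A 22.714, B 22.714, C 50.086, H₂O 50.086
Sensible, products 25→112 °C: 1970.2 kJ/min
Q = ΔH = 2042.2 kJ/min = 34.036 kW
Heat supplied = 34036 W

Q_in = 34000 W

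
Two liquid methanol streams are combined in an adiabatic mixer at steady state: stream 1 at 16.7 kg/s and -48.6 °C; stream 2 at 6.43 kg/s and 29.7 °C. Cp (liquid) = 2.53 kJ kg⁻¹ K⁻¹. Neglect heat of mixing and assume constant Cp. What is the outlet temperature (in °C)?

T_out = -26.8 °C

Adiabatic, steady state ⇒ Σ ṁᵢCp,ᵢ(T_out − Tᵢ) = 0
Σ ṁᵢCp,ᵢTᵢ = 16.7×2.53×-48.6 + 6.43×2.53×29.7 = -1570.2
Σ ṁᵢCp,ᵢ = 16.7×2.53 + 6.43×2.53 = 58.519
T_out = -1570.2 / 58.519 = -26.833 °C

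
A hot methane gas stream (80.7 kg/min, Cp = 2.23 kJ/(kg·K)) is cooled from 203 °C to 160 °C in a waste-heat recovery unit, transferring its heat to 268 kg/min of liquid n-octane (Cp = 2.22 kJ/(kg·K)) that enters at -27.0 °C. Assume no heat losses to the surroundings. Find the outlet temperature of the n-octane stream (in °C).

Heat released by hot stream: Q = 80.7 × 2.23 × (203 − 160) = 7738.3 kJ/min
Energy balance on cold side (adiabatic exchanger): Q = ṁ_c·Cp_c·(T_c,out − T_c,in)
T_c,out = -27.0 + 7738.3/(268 × 2.22) = -13.994 °C

T_c,out = -14.0 °C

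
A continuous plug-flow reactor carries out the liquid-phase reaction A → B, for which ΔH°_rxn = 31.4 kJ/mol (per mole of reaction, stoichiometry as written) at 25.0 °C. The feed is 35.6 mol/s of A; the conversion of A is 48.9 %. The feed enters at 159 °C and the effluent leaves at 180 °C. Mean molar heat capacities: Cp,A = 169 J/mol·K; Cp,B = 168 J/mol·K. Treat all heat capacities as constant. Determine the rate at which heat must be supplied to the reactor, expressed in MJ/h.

Extent of reaction ξ = 0.489 × 35.6 = 17.408 mol/s
Reaction term: ξ·ΔH°_rxn = 17.408 × 31.4 = 546.62 kJ/s
Sensible, feed 159→25 °C: -806.2 kJ/s
Outlet flows (mol/s): A 18.192, B 17.408
Sensible, products 25→180 °C: 929.84 kJ/s
Q = ΔH = 670.27 kJ/s = 670.27 kW
Heat supplied = 2413 MJ/h

Q_in = 2410 MJ/h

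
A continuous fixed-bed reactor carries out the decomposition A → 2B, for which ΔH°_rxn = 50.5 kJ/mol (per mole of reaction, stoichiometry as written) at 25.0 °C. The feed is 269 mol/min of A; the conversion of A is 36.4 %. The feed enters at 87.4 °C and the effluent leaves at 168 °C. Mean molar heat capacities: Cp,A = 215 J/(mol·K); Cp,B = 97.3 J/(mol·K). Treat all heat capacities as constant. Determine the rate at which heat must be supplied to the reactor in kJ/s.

Q_in = 155 kJ/s

Extent of reaction ξ = 0.364 × 269 = 97.916 mol/min
Reaction term: ξ·ΔH°_rxn = 97.916 × 50.5 = 4944.8 kJ/min
Sensible, feed 87.4→25 °C: -3608.9 kJ/min
Outlet flows (mol/min): A 171.08, B 195.83
Sensible, products 25→168 °C: 7984.8 kJ/min
Q = ΔH = 9320.6 kJ/min = 155.34 kW
Heat supplied = 155.34 kJ/s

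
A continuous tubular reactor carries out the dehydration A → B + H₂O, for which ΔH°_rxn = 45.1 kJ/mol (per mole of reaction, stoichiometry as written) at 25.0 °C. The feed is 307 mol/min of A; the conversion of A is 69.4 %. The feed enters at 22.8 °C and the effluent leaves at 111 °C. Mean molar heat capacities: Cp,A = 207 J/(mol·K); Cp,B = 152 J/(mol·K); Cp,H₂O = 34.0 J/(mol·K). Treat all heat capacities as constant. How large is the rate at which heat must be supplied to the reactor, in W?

Q_in = 247000 W

Extent of reaction ξ = 0.694 × 307 = 213.06 mol/min
Reaction term: ξ·ΔH°_rxn = 213.06 × 45.1 = 9608.9 kJ/min
Sensible, feed 22.8→25 °C: 139.81 kJ/min
Outlet flows (mol/min): A 93.942, B 213.06, H₂O 213.06
Sensible, products 25→111 °C: 5080.4 kJ/min
Q = ΔH = 14829 kJ/min = 247.15 kW
Heat supplied = 247150 W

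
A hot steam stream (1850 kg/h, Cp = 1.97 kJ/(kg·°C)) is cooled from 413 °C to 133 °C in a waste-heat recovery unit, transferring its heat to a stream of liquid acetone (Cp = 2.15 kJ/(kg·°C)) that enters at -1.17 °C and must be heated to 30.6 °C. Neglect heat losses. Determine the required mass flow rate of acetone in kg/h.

ṁ_c = 14900 kg/h

Heat released by hot stream: Q = 1850 × 1.97 × (413 − 133) = 1.0205e+06 kJ/h
Energy balance on cold side (adiabatic exchanger): Q = ṁ_c·Cp_c·(T_c,out − T_c,in)
ṁ_c = 1.0205e+06 / [2.15 × (30.6 − -1.17)] = 14940 kg/h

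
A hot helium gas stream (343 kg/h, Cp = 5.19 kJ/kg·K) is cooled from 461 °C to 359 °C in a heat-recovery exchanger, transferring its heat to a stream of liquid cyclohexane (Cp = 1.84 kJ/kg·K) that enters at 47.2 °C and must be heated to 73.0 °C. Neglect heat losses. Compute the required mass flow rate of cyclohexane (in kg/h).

ṁ_c = 3820 kg/h

Heat released by hot stream: Q = 343 × 5.19 × (461 − 359) = 181580 kJ/h
Energy balance on cold side (adiabatic exchanger): Q = ṁ_c·Cp_c·(T_c,out − T_c,in)
ṁ_c = 181580 / [1.84 × (73.0 − 47.2)] = 3824.9 kg/h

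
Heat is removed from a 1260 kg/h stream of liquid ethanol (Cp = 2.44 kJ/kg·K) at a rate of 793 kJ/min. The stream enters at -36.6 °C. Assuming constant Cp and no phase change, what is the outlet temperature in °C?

Q = 793 kJ/min = 47580 kJ/h
ΔT = Q/(ṁ·Cp) = 47580/(1260×2.44) = 15.476 K
T_out = -36.6 − 15.476 = -52.076 °C

T_out = -52.1 °C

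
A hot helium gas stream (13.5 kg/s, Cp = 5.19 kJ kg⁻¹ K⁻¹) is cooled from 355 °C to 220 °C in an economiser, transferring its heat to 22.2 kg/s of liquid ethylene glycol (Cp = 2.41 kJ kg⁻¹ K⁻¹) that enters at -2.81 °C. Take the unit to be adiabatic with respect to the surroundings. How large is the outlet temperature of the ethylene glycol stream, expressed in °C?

T_c,out = 174 °C

Heat released by hot stream: Q = 13.5 × 5.19 × (355 − 220) = 9458.8 kJ/s
Energy balance on cold side (adiabatic exchanger): Q = ṁ_c·Cp_c·(T_c,out − T_c,in)
T_c,out = -2.81 + 9458.8/(22.2 × 2.41) = 173.98 °C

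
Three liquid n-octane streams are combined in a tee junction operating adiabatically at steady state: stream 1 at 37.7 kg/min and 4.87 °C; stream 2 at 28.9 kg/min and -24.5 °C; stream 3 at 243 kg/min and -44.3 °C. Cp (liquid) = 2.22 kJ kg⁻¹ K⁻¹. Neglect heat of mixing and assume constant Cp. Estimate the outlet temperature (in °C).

T_out = -36.5 °C

No heat crosses the boundary, so H_out = H_in.
Σ ṁᵢCp,ᵢTᵢ = 37.7×2.22×4.87 + 28.9×2.22×-24.5 + 243×2.22×-44.3 = -25062
Σ ṁᵢCp,ᵢ = 37.7×2.22 + 28.9×2.22 + 243×2.22 = 687.31
T_out = -25062 / 687.31 = -36.464 °C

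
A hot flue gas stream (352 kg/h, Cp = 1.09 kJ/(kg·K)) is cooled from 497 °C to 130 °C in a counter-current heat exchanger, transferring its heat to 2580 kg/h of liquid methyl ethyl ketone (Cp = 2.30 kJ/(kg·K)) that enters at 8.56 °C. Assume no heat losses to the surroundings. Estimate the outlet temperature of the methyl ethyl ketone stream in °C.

T_c,out = 32.3 °C

Heat released by hot stream: Q = 352 × 1.09 × (497 − 130) = 140810 kJ/h
Energy balance on cold side (adiabatic exchanger): Q = ṁ_c·Cp_c·(T_c,out − T_c,in)
T_c,out = 8.56 + 140810/(2580 × 2.30) = 32.289 °C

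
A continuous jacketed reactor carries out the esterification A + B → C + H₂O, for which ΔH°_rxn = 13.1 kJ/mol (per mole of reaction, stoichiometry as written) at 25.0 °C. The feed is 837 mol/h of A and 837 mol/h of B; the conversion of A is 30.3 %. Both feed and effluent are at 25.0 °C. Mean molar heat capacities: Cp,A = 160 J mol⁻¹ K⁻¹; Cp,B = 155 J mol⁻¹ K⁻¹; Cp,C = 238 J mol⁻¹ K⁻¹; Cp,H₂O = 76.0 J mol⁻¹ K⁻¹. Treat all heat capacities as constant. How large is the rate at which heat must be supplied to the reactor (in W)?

Extent of reaction ξ = 0.303 × 837 = 253.61 mol/h
Reaction term: ξ·ΔH°_rxn = 253.61 × 13.1 = 3322.3 kJ/h
Q = ΔH = 3322.3 kJ/h = 0.92286 kW
Heat supplied = 922.86 W

Q_in = 923 W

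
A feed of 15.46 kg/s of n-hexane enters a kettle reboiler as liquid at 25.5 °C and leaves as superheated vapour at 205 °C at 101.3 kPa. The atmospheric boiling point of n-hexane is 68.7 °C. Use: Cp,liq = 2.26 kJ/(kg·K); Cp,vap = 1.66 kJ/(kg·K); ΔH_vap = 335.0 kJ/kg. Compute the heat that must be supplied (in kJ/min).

Q = 611000 kJ/min

liquid 25.5→68.7 °C: 97.632 kJ/kg
vaporisation at 68.7 °C: 335 kJ/kg
vapour 68.7→205 °C: 226.26 kJ/kg
Δh = 97.632 + 335 + 226.26 = 658.89 kJ/kg
Q = ṁ·Δh = 15.46 kg/s × 658.89 kJ/kg = 10186 kJ/s
|Q| = 10186 kW = 611190 kJ/min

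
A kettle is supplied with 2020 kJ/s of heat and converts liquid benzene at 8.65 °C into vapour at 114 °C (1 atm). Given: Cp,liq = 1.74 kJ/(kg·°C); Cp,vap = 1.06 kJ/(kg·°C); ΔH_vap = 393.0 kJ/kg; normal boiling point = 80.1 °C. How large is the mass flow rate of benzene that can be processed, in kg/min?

Δh = 1.74×(80.1−8.65) + 393.0 + 1.06×(114−80.1) = 553.26 kJ/kg
Q = 2020 kJ/s = 2020 kJ/s = 121200 kJ/min
ṁ = Q/Δh = 121200 / 553.26 = 219.07 kg/min

ṁ = 219 kg/min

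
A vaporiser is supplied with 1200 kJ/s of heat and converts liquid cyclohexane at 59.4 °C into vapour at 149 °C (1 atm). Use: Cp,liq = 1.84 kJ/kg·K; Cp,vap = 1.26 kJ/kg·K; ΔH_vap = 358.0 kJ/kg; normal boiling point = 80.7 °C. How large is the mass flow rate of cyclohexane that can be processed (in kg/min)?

ṁ = 149 kg/min

Δh = 1.84×(80.7−59.4) + 358.0 + 1.26×(149−80.7) = 483.25 kJ/kg
Q = 1200 kJ/s = 1200 kJ/s = 72000 kJ/min
ṁ = Q/Δh = 72000 / 483.25 = 148.99 kg/min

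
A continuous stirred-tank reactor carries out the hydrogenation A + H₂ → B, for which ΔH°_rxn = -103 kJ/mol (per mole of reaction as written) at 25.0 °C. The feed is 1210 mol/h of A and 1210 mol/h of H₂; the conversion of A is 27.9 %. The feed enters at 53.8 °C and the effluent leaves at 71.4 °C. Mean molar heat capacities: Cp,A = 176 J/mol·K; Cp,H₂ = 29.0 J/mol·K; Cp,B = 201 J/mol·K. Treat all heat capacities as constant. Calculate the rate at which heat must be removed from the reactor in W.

Extent of reaction ξ = 0.279 × 1210 = 337.59 mol/h
Reaction term: ξ·ΔH°_rxn = 337.59 × -103 = -34772 kJ/h
Sensible, feed 53.8→25 °C: -7143.8 kJ/h
Outlet flows (mol/h): A 872.41, H₂ 872.41, B 337.59
Sensible, products 25→71.4 °C: 11447 kJ/h
Q = ΔH = -30469 kJ/h = -8.4635 kW
Heat removed = 8463.5 W

Q_out = 8460 W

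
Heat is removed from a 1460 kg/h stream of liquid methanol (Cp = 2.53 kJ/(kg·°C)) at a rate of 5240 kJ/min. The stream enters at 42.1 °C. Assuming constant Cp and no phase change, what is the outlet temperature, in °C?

Q = 5240 kJ/min = 314400 kJ/h
ΔT = Q/(ṁ·Cp) = 314400/(1460×2.53) = 85.116 K
T_out = 42.1 − 85.116 = -43.016 °C

T_out = -43.0 °C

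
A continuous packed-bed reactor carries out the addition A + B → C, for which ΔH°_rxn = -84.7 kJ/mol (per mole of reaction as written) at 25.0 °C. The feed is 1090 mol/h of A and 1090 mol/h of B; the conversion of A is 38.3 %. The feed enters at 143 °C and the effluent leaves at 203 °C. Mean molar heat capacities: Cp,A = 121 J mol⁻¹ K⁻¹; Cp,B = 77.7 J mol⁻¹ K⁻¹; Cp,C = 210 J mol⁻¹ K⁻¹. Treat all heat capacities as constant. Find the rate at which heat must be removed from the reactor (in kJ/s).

Extent of reaction ξ = 0.383 × 1090 = 417.47 mol/h
Reaction term: ξ·ΔH°_rxn = 417.47 × -84.7 = -35360 kJ/h
Sensible, feed 143→25 °C: -25557 kJ/h
Outlet flows (mol/h): A 672.53, B 672.53, C 417.47
Sensible, products 25→203 °C: 39391 kJ/h
Q = ΔH = -21525 kJ/h = -5.9792 kW
Heat removed = 5.9792 kJ/s

Q_out = 5.98 kJ/s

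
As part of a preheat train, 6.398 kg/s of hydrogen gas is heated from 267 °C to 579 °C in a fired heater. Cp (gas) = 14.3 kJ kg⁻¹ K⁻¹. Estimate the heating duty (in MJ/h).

Q = ṁ·Cp·ΔT = 6.398 × 14.3 × (579 − 267) = 28545 kJ/s
Heating duty = 102760 MJ/h

Q = 103000 MJ/h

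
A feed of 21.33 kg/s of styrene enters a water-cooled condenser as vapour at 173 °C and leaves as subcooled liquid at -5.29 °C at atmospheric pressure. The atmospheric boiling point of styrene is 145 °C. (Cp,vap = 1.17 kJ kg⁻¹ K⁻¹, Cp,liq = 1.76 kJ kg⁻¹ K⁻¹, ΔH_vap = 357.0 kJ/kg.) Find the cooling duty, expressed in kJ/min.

vapour 173→145 °C: -32.76 kJ/kg
condensation at 145 °C: -357 kJ/kg
liquid 145→-5.29 °C: -264.51 kJ/kg
Δh = -32.76 + -357 + -264.51 = -654.27 kJ/kg
Q = ṁ·Δh = 21.33 kg/s × -654.27 kJ/kg = -13956 kJ/s
|Q| = 13956 kW = 837340 kJ/min

Q_c = 837000 kJ/min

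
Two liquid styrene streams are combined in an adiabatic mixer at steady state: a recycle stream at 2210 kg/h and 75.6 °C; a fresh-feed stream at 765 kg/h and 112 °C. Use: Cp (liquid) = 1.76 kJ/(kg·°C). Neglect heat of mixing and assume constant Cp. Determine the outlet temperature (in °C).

T_out = 85.0 °C

Adiabatic, steady state ⇒ Σ ṁᵢCp,ᵢ(T_out − Tᵢ) = 0
T_out = Σ ṁᵢCp,ᵢTᵢ / Σ ṁᵢCp,ᵢ
      = 444850 / 5236 = 84.96 °C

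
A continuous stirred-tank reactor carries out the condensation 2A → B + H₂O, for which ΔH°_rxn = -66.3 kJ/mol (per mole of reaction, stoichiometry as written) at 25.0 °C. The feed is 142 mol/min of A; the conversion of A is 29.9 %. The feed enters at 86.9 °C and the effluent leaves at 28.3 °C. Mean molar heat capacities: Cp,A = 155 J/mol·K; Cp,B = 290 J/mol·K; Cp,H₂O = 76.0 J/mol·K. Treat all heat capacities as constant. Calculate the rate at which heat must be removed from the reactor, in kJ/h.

Q_out = 162000 kJ/h

Extent of reaction ξ = 0.299 × 142 / 2 = 21.229 mol/min
Reaction term: ξ·ΔH°_rxn = 21.229 × -66.3 = -1407.5 kJ/min
Sensible, feed 86.9→25 °C: -1362.4 kJ/min
Outlet flows (mol/min): A 99.542, B 21.229, H₂O 21.229
Sensible, products 25→28.3 °C: 76.556 kJ/min
Q = ΔH = -2693.3 kJ/min = -44.889 kW
Heat removed = 161600 kJ/h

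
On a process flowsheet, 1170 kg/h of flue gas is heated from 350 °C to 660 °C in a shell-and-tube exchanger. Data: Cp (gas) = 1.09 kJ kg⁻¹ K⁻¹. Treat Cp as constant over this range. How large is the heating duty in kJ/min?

Q = 6590 kJ/min

Q = ṁ·Cp·ΔT = 1170 × 1.09 × (660 − 350) = 395340 kJ/h
Converting: 395340 / 3600 s = 109.82 kW
Heating duty = 6589.1 kJ/min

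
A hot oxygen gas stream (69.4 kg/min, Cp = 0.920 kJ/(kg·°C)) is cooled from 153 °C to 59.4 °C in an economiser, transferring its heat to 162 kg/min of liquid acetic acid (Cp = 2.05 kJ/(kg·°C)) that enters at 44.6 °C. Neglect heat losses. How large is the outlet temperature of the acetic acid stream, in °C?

T_c,out = 62.6 °C

Heat released by hot stream: Q = 69.4 × 0.920 × (153 − 59.4) = 5976.2 kJ/min
Energy balance on cold side (adiabatic exchanger): Q = ṁ_c·Cp_c·(T_c,out − T_c,in)
T_c,out = 44.6 + 5976.2/(162 × 2.05) = 62.595 °C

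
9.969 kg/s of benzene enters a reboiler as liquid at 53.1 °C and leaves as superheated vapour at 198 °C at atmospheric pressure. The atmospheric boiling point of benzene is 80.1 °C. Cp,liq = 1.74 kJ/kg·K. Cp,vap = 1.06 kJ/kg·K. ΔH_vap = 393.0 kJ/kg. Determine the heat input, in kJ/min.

liquid 53.1→80.1 °C: 46.98 kJ/kg
vaporisation at 80.1 °C: 393 kJ/kg
vapour 80.1→198 °C: 124.97 kJ/kg
Δh = 46.98 + 393 + 124.97 = 564.95 kJ/kg
Q = ṁ·Δh = 9.969 kg/s × 564.95 kJ/kg = 5632 kJ/s
|Q| = 5632 kW = 337920 kJ/min

Q = 338000 kJ/min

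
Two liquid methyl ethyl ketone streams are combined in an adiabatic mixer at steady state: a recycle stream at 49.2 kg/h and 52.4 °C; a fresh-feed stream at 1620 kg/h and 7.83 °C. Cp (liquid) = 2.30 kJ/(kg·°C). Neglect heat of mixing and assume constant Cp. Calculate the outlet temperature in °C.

T_out = 9.14 °C

Energy balance with Q = 0: Σ ṁᵢCp,ᵢ(T_out − Tᵢ) = 0
T_out = Σ ṁᵢCp,ᵢTᵢ / Σ ṁᵢCp,ᵢ
      = 35104 / 3839.2 = 9.1437 °C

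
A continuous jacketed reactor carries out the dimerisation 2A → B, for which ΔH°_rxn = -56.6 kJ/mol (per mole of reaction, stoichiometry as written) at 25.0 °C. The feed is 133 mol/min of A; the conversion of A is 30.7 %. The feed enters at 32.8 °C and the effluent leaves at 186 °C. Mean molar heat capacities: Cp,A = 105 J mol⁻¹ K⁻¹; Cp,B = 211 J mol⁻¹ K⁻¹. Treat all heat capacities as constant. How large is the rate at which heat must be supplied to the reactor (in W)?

Extent of reaction ξ = 0.307 × 133 / 2 = 20.415 mol/min
Reaction term: ξ·ΔH°_rxn = 20.415 × -56.6 = -1155.5 kJ/min
Sensible, feed 32.8→25 °C: -108.93 kJ/min
Outlet flows (mol/min): A 92.169, B 20.415
Sensible, products 25→186 °C: 2251.7 kJ/min
Q = ΔH = 987.21 kJ/min = 16.453 kW
Heat supplied = 16453 W

Q_in = 16500 W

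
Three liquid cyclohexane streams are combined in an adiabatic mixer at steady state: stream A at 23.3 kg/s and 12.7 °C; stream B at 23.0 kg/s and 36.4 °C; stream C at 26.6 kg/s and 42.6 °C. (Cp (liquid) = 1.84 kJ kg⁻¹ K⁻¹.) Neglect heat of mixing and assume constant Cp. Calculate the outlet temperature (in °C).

No heat crosses the boundary, so H_out = H_in.
Σ ṁᵢCp,ᵢTᵢ = 23.3×1.84×12.7 + 23.0×1.84×36.4 + 26.6×1.84×42.6 = 4169.9
Σ ṁᵢCp,ᵢ = 23.3×1.84 + 23.0×1.84 + 26.6×1.84 = 134.14
T_out = 4169.9 / 134.14 = 31.087 °C

T_out = 31.1 °C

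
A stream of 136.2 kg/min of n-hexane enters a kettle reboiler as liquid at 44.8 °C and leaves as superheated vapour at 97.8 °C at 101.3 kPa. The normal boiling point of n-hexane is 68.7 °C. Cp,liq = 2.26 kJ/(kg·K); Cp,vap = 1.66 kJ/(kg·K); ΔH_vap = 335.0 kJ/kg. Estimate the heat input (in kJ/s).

Q = 993 kJ/s

liquid 44.8→68.7 °C: 54.014 kJ/kg
vaporisation at 68.7 °C: 335 kJ/kg
vapour 68.7→97.8 °C: 48.306 kJ/kg
Δh = 54.014 + 335 + 48.306 = 437.32 kJ/kg
Q = ṁ·Δh = 136.2 kg/min × 437.32 kJ/kg = 59563 kJ/min
|Q| = 992.72 kW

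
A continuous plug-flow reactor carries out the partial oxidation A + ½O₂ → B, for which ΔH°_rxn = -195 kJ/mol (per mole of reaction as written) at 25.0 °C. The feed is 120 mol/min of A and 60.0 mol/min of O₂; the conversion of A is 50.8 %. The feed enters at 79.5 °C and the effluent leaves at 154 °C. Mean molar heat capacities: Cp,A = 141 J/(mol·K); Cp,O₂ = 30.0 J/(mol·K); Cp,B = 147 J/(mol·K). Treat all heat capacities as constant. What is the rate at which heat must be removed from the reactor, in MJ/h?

Q_out = 634 MJ/h

Extent of reaction ξ = 0.508 × 120 = 60.96 mol/min
Reaction term: ξ·ΔH°_rxn = 60.96 × -195 = -11887 kJ/min
Sensible, feed 79.5→25 °C: -1020.2 kJ/min
Outlet flows (mol/min): A 59.04, O₂ 29.52, B 60.96
Sensible, products 25→154 °C: 2344.1 kJ/min
Q = ΔH = -10563 kJ/min = -176.06 kW
Heat removed = 633.8 MJ/h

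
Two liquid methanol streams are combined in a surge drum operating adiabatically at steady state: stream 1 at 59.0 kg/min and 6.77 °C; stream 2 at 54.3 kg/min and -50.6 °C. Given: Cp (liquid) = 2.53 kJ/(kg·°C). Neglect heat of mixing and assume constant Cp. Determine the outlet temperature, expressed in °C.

T_out = -20.7 °C

Adiabatic, steady state ⇒ Σ ṁᵢCp,ᵢ(T_out − Tᵢ) = 0
Σ ṁᵢCp,ᵢTᵢ = 59.0×2.53×6.77 + 54.3×2.53×-50.6 = -5940.8
Σ ṁᵢCp,ᵢ = 59.0×2.53 + 54.3×2.53 = 286.65
T_out = -5940.8 / 286.65 = -20.725 °C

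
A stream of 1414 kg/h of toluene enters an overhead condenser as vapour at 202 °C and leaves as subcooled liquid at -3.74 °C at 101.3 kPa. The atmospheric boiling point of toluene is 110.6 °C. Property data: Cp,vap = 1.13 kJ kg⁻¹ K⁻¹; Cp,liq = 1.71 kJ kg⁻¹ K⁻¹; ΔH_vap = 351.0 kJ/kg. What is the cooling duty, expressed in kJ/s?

Q_c = 255 kJ/s

vapour 202→110.6 °C: -103.28 kJ/kg
condensation at 110.6 °C: -351 kJ/kg
liquid 110.6→-3.74 °C: -195.52 kJ/kg
Δh = -103.28 + -351 + -195.52 = -649.8 kJ/kg
Q = ṁ·Δh = 1414 kg/h × -649.8 kJ/kg = -918820 kJ/h
|Q| = 255.23 kW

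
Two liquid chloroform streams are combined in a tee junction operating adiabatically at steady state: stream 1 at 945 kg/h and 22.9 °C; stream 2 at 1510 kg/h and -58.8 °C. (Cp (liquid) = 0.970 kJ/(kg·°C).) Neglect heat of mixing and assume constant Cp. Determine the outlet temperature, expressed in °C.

T_out = -27.4 °C

Energy balance with Q = 0: Σ ṁᵢCp,ᵢ(T_out − Tᵢ) = 0
Σ ṁᵢCp,ᵢTᵢ = 945×0.970×22.9 + 1510×0.970×-58.8 = -65133
Σ ṁᵢCp,ᵢ = 945×0.970 + 1510×0.970 = 2381.3
T_out = -65133 / 2381.3 = -27.351 °C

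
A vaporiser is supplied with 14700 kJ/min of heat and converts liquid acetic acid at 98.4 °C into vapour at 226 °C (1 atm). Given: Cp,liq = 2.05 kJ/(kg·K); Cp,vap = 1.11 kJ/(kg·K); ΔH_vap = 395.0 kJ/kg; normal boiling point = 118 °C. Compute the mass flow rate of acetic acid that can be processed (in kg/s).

ṁ = 0.441 kg/s

Δh = 2.05×(118−98.4) + 395.0 + 1.11×(226−118) = 555.06 kJ/kg
Q = 14700 kJ/min = 245 kJ/s = 245 kJ/s
ṁ = Q/Δh = 245 / 555.06 = 0.44139 kg/s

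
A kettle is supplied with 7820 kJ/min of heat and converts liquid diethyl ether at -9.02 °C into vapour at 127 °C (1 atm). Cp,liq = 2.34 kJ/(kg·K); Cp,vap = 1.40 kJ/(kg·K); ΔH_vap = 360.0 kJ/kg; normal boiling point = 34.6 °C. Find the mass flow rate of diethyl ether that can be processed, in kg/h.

ṁ = 793 kg/h

Δh = 2.34×(34.6−-9.02) + 360.0 + 1.40×(127−34.6) = 591.43 kJ/kg
Q = 7820 kJ/min = 130.33 kJ/s = 469200 kJ/h
ṁ = Q/Δh = 469200 / 591.43 = 793.33 kg/h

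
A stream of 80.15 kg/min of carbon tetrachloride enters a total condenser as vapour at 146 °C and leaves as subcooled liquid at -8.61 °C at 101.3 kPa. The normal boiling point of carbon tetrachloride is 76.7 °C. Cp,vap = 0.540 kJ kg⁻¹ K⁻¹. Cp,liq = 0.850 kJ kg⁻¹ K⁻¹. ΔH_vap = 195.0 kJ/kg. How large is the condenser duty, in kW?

Q_c = 407 kW

vapour 146→76.7 °C: -37.422 kJ/kg
condensation at 76.7 °C: -195 kJ/kg
liquid 76.7→-8.61 °C: -72.513 kJ/kg
Δh = -37.422 + -195 + -72.513 = -304.94 kJ/kg
Q = ṁ·Δh = 80.15 kg/min × -304.94 kJ/kg = -24441 kJ/min
|Q| = 407.34 kW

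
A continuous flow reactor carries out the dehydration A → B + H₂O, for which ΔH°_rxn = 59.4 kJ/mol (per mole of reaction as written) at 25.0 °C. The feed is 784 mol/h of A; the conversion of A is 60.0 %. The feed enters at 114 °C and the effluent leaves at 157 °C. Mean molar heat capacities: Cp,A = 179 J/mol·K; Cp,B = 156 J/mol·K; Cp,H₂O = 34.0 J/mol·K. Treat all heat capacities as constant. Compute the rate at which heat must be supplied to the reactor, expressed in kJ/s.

Q_in = 9.63 kJ/s

Extent of reaction ξ = 0.600 × 784 = 470.4 mol/h
Reaction term: ξ·ΔH°_rxn = 470.4 × 59.4 = 27942 kJ/h
Sensible, feed 114→25 °C: -12490 kJ/h
Outlet flows (mol/h): A 313.6, B 470.4, H₂O 470.4
Sensible, products 25→157 °C: 19207 kJ/h
Q = ΔH = 34659 kJ/h = 9.6276 kW
Heat supplied = 9.6276 kJ/s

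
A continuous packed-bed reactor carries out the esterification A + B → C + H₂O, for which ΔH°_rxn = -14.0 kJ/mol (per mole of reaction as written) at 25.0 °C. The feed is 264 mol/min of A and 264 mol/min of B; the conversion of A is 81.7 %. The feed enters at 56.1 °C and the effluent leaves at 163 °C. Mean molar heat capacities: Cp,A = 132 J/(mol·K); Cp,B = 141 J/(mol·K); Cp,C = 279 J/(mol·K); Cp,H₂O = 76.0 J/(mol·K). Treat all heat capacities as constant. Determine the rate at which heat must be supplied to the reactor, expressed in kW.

Extent of reaction ξ = 0.817 × 264 = 215.69 mol/min
Reaction term: ξ·ΔH°_rxn = 215.69 × -14.0 = -3019.6 kJ/min
Sensible, feed 56.1→25 °C: -2241.4 kJ/min
Outlet flows (mol/min): A 48.312, B 48.312, C 215.69, H₂O 215.69
Sensible, products 25→163 °C: 12387 kJ/min
Q = ΔH = 7125.6 kJ/min = 118.76 kW
Heat supplied = 118.76 kW

Q_in = 119 kW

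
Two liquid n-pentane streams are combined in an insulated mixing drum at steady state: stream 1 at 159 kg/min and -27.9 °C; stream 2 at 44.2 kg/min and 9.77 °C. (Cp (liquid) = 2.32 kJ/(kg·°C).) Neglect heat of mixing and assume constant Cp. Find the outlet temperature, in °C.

T_out = -19.7 °C

Energy balance with Q = 0: Σ ṁᵢCp,ᵢ(T_out − Tᵢ) = 0
T_out = Σ ṁᵢCp,ᵢTᵢ / Σ ṁᵢCp,ᵢ
      = -9289.9 / 471.42 = -19.706 °C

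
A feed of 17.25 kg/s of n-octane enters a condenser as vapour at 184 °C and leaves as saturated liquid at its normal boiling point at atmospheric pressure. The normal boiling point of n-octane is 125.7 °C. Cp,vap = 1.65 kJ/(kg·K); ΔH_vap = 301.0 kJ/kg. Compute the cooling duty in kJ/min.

Q_c = 411000 kJ/min

vapour 184→125.7 °C: -96.195 kJ/kg
condensation at 125.7 °C: -301 kJ/kg
Δh = -96.195 + -301 = -397.19 kJ/kg
Q = ṁ·Δh = 17.25 kg/s × -397.19 kJ/kg = -6851.6 kJ/s
|Q| = 6851.6 kW = 411100 kJ/min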